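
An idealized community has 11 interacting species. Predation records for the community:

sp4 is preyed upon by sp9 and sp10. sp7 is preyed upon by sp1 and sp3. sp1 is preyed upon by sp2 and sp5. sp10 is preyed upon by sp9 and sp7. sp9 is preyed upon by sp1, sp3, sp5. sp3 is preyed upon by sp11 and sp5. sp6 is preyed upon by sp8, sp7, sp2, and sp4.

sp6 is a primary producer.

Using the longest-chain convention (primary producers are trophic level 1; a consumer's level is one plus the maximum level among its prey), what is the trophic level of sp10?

Trophic level 3

sp6 is a producer → level 1.
sp4 eats sp6 → level 2.
sp10 eats sp4 → level 3.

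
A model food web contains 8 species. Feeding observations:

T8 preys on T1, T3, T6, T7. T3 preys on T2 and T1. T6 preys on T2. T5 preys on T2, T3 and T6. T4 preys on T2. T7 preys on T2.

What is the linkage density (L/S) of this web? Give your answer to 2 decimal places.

L/S = 1.50

There are L = 12 links among S = 8 species.
L/S = 12/8 = 1.5000 ≈ 1.50.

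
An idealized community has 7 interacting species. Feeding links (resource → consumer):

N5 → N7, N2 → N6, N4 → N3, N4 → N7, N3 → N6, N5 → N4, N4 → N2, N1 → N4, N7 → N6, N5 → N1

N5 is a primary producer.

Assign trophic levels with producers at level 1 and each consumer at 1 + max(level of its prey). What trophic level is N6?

Trophic level 5

N5 is a producer → level 1.
N1 eats N5 → level 2.
N4 eats N1 (level 2); other prey at levels: N5 1 → level 3.
N7 eats N4 (level 3); other prey at levels: N5 1 → level 4.
N6 eats N7 (level 4); other prey at levels: N2 4, N3 4 → level 5.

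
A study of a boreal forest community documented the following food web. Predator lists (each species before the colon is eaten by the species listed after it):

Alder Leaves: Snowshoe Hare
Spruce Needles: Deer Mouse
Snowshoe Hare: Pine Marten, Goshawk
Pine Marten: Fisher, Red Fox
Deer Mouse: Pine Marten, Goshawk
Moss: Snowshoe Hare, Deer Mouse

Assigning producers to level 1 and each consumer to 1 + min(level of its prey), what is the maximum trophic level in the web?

Producers (level 1): Alder Leaves, Spruce Needles, Moss.
Following each consumer down to its lowest-level prey: Alder Leaves → Snowshoe Hare → Pine Marten → Red Fox (levels 1 through 4).
All prey of Red Fox (Pine Marten 3) are at level 3 or above, so Red Fox is at level 1 + 3 = 4.
Every consumer has at least one prey at level 3 or below, so none exceeds level 4.

4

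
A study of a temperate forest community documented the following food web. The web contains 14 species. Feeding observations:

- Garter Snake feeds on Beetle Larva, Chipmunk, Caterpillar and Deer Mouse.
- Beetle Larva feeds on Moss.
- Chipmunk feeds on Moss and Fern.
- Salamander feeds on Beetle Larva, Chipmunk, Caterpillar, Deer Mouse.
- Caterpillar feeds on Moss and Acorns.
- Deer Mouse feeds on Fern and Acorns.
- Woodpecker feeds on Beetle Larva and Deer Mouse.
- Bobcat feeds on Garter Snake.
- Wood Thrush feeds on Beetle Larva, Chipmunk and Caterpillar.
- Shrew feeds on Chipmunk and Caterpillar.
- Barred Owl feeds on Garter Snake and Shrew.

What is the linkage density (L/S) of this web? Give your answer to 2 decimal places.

There are L = 25 links among S = 14 species.
L/S = 25/14 = 1.7857 ≈ 1.79.

L/S = 1.79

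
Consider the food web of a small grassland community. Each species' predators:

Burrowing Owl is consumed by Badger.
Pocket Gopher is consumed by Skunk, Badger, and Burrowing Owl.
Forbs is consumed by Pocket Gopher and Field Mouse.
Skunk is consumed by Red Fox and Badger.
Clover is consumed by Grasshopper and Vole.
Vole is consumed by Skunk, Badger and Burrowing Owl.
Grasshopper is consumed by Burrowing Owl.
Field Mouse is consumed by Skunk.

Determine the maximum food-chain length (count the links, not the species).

One longest chain: Forbs → Pocket Gopher → Skunk → Badger.
It has 4 species and 3 links.

3 links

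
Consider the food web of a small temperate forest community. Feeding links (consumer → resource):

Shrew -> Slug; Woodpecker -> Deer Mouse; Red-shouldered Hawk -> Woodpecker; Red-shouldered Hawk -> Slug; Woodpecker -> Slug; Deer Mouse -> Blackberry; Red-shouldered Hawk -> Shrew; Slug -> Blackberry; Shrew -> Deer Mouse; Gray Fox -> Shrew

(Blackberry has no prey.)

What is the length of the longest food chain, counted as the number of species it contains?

One longest chain: Blackberry → Deer Mouse → Shrew → Gray Fox.
It has 4 species and 3 links.

4 species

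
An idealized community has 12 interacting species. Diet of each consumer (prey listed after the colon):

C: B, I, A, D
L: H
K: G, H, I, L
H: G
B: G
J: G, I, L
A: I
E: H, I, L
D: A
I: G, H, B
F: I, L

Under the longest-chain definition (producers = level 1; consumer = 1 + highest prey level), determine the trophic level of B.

G is a producer → level 1.
B eats G → level 2.

Trophic level 2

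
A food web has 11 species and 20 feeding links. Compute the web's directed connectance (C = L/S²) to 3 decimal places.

C = 0.165

The web has S = 11 species and L = 20 feeding links.
C = L / S² = 20 / 121 = 0.1653 ≈ 0.165.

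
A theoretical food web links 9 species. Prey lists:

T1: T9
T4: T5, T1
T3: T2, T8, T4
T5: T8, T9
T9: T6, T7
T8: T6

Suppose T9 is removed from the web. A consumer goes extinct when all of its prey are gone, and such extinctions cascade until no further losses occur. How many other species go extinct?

1

Remove T9.
Round 1: T1 (all prey gone) → extinct.
No further losses. Total secondary extinctions: 1.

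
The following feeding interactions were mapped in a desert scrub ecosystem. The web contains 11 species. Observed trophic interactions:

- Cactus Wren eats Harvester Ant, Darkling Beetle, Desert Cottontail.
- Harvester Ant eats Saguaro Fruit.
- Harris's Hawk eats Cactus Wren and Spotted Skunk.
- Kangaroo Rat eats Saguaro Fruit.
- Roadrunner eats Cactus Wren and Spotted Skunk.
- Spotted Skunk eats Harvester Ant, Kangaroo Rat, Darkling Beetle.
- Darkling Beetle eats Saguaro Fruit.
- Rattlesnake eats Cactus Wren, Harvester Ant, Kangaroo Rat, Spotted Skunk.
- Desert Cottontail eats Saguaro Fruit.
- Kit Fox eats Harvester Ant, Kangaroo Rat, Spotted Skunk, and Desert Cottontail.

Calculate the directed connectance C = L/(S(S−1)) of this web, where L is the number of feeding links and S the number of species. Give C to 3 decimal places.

C = 0.200

The web has S = 11 species and L = 22 feeding links.
C = L / (S(S−1)) = 22 / 110 = 0.2000 ≈ 0.200.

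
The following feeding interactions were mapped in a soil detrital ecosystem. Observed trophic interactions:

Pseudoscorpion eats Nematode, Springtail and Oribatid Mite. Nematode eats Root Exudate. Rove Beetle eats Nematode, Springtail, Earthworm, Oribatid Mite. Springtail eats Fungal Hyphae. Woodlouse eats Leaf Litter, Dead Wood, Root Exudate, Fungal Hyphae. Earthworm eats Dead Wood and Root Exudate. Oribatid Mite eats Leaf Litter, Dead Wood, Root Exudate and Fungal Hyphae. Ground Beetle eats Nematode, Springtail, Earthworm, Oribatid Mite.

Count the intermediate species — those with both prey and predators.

Intermediate species (has both prey and predators): Earthworm, Springtail, Nematode, Oribatid Mite.
Count: 4.

4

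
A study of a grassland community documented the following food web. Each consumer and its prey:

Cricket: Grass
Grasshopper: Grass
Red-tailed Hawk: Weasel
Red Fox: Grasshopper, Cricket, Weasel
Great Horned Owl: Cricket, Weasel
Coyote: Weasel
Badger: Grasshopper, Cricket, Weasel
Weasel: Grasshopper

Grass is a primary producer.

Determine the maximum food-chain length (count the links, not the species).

One longest chain: Grass → Grasshopper → Weasel → Red-tailed Hawk.
It has 4 species and 3 links.

3 links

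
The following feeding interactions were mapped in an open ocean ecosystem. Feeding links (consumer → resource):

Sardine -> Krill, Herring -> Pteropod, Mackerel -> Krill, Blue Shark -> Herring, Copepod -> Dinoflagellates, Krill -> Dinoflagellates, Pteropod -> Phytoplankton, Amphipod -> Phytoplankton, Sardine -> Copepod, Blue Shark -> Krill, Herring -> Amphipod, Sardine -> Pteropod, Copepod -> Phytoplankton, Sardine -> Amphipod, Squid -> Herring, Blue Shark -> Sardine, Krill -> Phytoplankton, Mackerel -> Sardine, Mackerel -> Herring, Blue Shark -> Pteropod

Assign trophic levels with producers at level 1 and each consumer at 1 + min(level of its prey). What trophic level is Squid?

Phytoplankton is a producer → level 1.
Amphipod eats Phytoplankton → level 2.
Herring eats Amphipod → level 3.
Squid eats Herring → level 4.
No prey of Squid is below level 3, so 4 is the minimum.

Trophic level 4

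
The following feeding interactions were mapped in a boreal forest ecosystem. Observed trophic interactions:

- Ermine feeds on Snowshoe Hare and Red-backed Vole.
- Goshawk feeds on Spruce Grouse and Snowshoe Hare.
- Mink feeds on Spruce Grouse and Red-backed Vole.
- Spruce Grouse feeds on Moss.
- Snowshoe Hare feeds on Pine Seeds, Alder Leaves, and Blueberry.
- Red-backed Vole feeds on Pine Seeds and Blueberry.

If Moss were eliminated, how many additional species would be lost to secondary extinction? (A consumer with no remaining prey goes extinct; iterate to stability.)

1

Remove Moss.
Round 1: Spruce Grouse (all prey gone) → extinct.
No further losses. Total secondary extinctions: 1.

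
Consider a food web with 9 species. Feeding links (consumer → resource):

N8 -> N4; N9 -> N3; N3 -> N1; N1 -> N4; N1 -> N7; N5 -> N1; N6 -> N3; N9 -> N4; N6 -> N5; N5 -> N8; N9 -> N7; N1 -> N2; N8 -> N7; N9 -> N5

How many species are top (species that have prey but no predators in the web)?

Top species (has prey, but nothing eats it): N9, N6.
Count: 2.

2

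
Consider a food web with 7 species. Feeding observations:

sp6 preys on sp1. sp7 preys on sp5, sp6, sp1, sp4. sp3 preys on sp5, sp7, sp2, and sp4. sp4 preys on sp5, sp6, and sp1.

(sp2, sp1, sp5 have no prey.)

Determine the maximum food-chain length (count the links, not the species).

4 links

One longest chain: sp1 → sp6 → sp4 → sp7 → sp3.
It has 5 species and 4 links.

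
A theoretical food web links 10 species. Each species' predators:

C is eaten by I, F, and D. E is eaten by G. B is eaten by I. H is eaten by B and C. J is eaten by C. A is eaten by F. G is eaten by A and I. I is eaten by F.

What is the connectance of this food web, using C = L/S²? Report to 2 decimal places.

The web has S = 10 species and L = 12 feeding links.
C = L / S² = 12 / 100 = 0.1200 ≈ 0.12.

C = 0.12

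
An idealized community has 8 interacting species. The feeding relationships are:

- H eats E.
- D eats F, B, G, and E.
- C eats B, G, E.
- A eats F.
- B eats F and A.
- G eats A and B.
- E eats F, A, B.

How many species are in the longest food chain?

5 species

One longest chain: F → A → B → G → D.
It has 5 species and 4 links.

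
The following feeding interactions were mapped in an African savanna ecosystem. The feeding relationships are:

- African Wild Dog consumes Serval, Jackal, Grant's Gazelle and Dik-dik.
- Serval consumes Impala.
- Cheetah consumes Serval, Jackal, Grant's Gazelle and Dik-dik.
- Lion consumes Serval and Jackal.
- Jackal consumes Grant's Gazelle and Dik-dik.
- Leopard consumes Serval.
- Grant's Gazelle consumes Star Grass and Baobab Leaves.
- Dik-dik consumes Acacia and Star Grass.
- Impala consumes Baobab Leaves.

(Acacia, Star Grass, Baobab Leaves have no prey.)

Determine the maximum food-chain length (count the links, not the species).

One longest chain: Baobab Leaves → Impala → Serval → Lion.
It has 4 species and 3 links.

3 links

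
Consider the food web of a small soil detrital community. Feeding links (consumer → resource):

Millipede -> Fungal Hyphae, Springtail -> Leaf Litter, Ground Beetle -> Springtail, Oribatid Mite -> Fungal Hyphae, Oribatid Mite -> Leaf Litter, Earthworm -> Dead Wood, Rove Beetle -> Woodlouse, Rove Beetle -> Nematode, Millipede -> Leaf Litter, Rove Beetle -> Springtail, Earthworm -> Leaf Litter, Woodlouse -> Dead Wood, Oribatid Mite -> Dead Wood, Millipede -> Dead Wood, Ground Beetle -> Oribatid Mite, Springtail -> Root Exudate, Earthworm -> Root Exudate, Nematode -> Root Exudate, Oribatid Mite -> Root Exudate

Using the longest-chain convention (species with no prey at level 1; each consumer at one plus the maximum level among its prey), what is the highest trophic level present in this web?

3

Basal resources (level 1): Root Exudate, Dead Wood, Leaf Litter, Fungal Hyphae.
Root Exudate → Oribatid Mite → Ground Beetle gives Ground Beetle level 3.
No species has a prey at level 3, so no species reaches level 4.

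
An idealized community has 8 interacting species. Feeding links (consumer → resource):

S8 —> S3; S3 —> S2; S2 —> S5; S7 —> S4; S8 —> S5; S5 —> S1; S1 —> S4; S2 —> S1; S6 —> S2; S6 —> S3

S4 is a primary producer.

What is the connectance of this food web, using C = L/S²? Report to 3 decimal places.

C = 0.156

The web has S = 8 species and L = 10 feeding links.
C = L / S² = 10 / 64 = 0.1562 ≈ 0.156.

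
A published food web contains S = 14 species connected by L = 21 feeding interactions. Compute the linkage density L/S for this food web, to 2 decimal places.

There are L = 21 links among S = 14 species.
L/S = 21/14 = 1.5000 ≈ 1.50.

L/S = 1.50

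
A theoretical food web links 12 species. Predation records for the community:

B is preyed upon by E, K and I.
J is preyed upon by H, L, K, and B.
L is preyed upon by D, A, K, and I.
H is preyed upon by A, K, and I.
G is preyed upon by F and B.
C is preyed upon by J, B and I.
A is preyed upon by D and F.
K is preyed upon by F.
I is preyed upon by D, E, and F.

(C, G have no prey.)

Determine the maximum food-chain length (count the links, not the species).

4 links

One longest chain: C → J → L → I → F.
It has 5 species and 4 links.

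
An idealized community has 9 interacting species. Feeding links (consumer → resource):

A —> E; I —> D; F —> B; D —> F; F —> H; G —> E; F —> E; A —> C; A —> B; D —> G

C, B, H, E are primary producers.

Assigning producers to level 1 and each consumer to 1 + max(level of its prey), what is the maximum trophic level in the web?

4

Producers (level 1): C, B, H, E.
E → G → D → I gives I level 4.
No species has a prey at level 4, so no species reaches level 5.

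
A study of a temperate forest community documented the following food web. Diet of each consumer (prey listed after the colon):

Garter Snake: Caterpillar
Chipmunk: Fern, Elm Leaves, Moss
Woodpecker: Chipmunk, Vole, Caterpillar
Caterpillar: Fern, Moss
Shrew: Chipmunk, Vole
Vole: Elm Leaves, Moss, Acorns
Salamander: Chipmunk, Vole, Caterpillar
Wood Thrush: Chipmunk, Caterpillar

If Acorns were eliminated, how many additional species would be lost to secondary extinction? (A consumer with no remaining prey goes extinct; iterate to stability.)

Remove Acorns.
Every predator of it retains at least one other prey: Vole still has Elm Leaves, Moss.
No consumer loses all prey, so no secondary extinctions occur.

0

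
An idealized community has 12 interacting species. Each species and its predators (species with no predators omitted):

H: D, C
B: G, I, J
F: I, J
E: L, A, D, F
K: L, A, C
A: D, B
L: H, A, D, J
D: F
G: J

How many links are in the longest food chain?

One longest chain: K → L → H → D → F → I.
It has 6 species and 5 links.

5 links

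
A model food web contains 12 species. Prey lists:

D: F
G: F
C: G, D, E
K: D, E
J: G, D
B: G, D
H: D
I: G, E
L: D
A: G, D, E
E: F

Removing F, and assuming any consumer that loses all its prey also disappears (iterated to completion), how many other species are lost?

11

Remove F.
Round 1: G (all prey gone), D (all prey gone), E (all prey gone) → extinct.
Round 2: L (all prey gone), C (all prey gone), I (all prey gone), A (all prey gone), J (all prey gone), B (all prey gone), H (all prey gone), K (all prey gone) → extinct.
No further losses. Total secondary extinctions: 11.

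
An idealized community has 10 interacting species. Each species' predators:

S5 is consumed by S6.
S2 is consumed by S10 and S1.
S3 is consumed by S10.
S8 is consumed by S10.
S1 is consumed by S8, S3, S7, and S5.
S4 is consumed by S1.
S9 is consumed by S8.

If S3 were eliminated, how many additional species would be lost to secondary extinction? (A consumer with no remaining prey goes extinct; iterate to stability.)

0

Remove S3.
Every predator of it retains at least one other prey: S10 still has S2, S8.
No consumer loses all prey, so no secondary extinctions occur.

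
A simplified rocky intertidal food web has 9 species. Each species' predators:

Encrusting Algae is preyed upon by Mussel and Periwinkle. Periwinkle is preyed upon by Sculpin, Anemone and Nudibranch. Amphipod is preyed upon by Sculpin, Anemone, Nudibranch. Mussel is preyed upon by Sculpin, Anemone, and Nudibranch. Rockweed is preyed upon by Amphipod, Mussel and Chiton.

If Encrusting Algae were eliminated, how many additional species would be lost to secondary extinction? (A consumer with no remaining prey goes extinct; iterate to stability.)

Remove Encrusting Algae.
Round 1: Periwinkle (all prey gone) → extinct.
No further losses. Total secondary extinctions: 1.

1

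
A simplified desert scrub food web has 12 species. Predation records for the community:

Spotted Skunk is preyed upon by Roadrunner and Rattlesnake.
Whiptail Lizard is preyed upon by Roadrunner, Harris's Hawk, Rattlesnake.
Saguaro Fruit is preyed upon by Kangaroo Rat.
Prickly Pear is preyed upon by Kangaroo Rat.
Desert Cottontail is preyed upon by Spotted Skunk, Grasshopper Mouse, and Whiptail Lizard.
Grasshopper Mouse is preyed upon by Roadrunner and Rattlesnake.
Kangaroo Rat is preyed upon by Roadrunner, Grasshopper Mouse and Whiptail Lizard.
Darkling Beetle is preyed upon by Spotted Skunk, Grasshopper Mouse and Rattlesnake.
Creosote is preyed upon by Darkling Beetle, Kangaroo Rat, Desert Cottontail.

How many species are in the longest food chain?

4 species

One longest chain: Creosote → Desert Cottontail → Grasshopper Mouse → Roadrunner.
It has 4 species and 3 links.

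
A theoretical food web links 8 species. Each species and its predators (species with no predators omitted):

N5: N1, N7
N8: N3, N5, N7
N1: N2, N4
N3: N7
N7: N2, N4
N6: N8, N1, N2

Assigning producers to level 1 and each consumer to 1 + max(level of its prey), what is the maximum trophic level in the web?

5

Producers (level 1): N6.
N6 → N8 → N5 → N1 → N4 gives N4 level 5.
No species has a prey at level 5, so no species reaches level 6.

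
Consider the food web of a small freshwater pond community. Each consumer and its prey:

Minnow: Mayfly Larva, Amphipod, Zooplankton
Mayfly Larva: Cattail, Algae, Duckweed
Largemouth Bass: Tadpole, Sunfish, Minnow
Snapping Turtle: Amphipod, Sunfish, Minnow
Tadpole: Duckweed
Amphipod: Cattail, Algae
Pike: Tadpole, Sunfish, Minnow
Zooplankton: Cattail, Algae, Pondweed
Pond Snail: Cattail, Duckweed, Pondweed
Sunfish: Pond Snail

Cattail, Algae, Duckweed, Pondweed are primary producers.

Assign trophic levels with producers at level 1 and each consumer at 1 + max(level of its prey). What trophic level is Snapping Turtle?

Trophic level 4

Cattail is a producer → level 1.
Pond Snail eats Cattail (level 1); other prey at levels: Duckweed 1, Pondweed 1 → level 2.
Sunfish eats Pond Snail → level 3.
Snapping Turtle eats Sunfish (level 3); other prey at levels: Amphipod 2, Minnow 3 → level 4.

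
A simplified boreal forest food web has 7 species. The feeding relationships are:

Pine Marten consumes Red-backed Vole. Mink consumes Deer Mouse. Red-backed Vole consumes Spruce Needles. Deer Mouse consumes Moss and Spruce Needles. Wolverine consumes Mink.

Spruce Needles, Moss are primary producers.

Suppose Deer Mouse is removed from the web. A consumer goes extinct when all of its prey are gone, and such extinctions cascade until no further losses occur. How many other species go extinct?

2

Remove Deer Mouse.
Round 1: Mink (all prey gone) → extinct.
Round 2: Wolverine (all prey gone) → extinct.
No further losses. Total secondary extinctions: 2.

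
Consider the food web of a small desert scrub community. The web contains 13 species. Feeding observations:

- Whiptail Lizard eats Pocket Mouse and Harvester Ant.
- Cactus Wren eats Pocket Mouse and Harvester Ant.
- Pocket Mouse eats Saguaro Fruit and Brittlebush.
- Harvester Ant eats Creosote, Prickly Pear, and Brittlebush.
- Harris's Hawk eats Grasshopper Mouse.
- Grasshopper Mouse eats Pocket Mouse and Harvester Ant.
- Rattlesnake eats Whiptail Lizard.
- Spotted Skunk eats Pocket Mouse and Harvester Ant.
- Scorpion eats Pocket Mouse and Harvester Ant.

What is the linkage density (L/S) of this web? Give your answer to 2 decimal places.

There are L = 17 links among S = 13 species.
L/S = 17/13 = 1.3077 ≈ 1.31.

L/S = 1.31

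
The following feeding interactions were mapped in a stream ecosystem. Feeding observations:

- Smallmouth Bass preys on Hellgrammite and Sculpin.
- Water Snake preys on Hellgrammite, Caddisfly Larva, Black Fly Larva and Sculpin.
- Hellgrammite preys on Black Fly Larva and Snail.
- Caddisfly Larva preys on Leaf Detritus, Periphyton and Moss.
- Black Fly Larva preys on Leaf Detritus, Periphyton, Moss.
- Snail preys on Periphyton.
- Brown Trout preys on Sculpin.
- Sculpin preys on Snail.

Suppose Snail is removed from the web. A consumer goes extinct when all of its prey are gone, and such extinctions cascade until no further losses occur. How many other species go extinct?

2

Remove Snail.
Round 1: Sculpin (all prey gone) → extinct.
Round 2: Brown Trout (all prey gone) → extinct.
No further losses. Total secondary extinctions: 2.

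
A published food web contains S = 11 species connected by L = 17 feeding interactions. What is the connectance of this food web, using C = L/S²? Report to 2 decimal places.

C = 0.14

The web has S = 11 species and L = 17 feeding links.
C = L / S² = 17 / 121 = 0.1405 ≈ 0.14.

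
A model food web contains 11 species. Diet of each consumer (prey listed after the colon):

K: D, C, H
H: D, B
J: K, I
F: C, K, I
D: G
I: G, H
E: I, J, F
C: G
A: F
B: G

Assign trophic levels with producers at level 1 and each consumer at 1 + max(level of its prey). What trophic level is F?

Trophic level 5

G is a producer → level 1.
D eats G → level 2.
H eats D (level 2); other prey at levels: B 2 → level 3.
K eats H (level 3); other prey at levels: D 2, C 2 → level 4.
F eats K (level 4); other prey at levels: C 2, I 4 → level 5.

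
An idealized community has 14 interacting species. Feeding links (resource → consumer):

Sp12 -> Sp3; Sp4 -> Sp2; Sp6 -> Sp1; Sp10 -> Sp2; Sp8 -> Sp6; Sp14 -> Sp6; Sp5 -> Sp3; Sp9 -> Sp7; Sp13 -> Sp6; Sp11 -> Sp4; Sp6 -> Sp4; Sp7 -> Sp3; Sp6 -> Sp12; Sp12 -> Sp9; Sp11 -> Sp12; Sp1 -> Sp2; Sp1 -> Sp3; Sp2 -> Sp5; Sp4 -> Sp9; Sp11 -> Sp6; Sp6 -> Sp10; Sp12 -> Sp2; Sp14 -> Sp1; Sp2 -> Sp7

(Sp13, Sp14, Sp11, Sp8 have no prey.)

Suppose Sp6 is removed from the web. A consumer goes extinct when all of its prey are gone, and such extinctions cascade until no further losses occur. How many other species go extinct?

1

Remove Sp6.
Round 1: Sp10 (all prey gone) → extinct.
No further losses. Total secondary extinctions: 1.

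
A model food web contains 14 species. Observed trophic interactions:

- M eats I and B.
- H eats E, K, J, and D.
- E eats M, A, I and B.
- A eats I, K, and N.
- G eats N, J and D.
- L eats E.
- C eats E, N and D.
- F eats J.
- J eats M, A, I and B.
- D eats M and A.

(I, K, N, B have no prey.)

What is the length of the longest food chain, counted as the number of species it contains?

4 species

One longest chain: I → M → D → G.
It has 4 species and 3 links.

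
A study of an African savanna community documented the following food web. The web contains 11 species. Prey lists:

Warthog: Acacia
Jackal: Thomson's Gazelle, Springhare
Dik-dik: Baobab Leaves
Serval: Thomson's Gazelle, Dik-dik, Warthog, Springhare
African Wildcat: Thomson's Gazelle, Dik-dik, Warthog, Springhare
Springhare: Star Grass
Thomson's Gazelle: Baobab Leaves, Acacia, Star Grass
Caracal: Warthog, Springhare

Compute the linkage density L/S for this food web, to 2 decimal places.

L/S = 1.64

There are L = 18 links among S = 11 species.
L/S = 18/11 = 1.6364 ≈ 1.64.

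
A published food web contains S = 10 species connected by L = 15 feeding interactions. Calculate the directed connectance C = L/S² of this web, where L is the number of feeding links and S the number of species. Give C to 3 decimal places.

C = 0.150

The web has S = 10 species and L = 15 feeding links.
C = L / S² = 15 / 100 = 0.1500 ≈ 0.150.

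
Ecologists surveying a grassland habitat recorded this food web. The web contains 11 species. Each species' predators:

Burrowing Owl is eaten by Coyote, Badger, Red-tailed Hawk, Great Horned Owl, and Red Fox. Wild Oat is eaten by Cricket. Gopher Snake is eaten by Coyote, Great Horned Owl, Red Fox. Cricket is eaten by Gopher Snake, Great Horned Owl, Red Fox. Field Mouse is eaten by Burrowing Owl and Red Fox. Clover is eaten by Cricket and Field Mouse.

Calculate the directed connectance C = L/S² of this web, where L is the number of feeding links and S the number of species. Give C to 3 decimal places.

C = 0.132

The web has S = 11 species and L = 16 feeding links.
C = L / S² = 16 / 121 = 0.1322 ≈ 0.132.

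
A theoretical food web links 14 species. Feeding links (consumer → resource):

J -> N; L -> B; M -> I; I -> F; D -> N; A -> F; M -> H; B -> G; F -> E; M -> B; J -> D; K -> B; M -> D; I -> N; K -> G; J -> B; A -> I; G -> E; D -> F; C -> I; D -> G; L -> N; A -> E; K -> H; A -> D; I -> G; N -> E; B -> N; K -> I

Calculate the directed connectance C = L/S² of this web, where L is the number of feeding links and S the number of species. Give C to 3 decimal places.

The web has S = 14 species and L = 29 feeding links.
C = L / S² = 29 / 196 = 0.1480 ≈ 0.148.

C = 0.148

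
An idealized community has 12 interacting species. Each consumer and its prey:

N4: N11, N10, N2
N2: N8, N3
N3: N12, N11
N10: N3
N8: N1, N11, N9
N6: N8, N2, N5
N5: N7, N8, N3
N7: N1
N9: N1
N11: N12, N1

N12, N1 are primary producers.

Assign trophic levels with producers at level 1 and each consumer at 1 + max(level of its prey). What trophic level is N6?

N12 is a producer → level 1.
N11 eats N12 (level 1); other prey at levels: N1 1 → level 2.
N8 eats N11 (level 2); other prey at levels: N1 1, N9 2 → level 3.
N2 eats N8 (level 3); other prey at levels: N3 3 → level 4.
N6 eats N2 (level 4); other prey at levels: N8 3, N5 4 → level 5.

Trophic level 5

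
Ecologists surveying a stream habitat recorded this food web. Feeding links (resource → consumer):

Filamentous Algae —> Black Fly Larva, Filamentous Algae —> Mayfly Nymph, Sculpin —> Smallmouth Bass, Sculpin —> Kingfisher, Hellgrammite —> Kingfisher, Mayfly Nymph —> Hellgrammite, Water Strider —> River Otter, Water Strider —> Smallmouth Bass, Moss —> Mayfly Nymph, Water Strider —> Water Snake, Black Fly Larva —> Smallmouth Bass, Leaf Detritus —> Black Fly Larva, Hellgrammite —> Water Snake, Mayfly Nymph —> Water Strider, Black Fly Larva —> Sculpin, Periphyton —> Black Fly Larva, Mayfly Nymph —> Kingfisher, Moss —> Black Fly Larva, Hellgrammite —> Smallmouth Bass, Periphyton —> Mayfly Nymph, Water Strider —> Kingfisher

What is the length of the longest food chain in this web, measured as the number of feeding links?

One longest chain: Moss → Mayfly Nymph → Water Strider → River Otter.
It has 4 species and 3 links.

3 links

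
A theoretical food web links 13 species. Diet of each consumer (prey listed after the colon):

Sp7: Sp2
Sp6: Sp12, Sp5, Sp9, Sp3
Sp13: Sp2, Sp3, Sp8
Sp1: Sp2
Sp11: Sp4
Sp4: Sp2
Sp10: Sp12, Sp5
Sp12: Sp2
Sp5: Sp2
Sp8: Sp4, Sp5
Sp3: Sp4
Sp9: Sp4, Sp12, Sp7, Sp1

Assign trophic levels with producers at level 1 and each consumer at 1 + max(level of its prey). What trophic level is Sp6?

Trophic level 4

Sp2 is a producer → level 1.
Sp4 eats Sp2 → level 2.
Sp9 eats Sp4 (level 2); other prey at levels: Sp12 2, Sp7 2, Sp1 2 → level 3.
Sp6 eats Sp9 (level 3); other prey at levels: Sp12 2, Sp5 2, Sp3 3 → level 4.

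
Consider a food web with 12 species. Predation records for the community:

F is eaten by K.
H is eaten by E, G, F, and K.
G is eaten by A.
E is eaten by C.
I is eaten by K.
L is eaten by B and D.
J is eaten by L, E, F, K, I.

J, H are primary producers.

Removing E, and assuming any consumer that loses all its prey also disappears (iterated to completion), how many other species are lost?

1

Remove E.
Round 1: C (all prey gone) → extinct.
No further losses. Total secondary extinctions: 1.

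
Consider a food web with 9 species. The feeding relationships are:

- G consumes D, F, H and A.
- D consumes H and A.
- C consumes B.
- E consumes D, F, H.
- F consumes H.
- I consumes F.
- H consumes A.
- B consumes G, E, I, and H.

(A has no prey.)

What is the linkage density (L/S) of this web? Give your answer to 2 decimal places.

L/S = 1.89

There are L = 17 links among S = 9 species.
L/S = 17/9 = 1.8889 ≈ 1.89.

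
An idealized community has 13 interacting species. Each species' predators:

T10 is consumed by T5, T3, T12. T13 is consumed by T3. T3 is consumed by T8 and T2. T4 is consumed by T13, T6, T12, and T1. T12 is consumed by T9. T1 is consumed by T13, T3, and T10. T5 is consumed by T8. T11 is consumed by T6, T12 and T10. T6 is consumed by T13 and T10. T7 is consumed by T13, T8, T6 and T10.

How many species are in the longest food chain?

One longest chain: T4 → T1 → T10 → T12 → T9.
It has 5 species and 4 links.

5 species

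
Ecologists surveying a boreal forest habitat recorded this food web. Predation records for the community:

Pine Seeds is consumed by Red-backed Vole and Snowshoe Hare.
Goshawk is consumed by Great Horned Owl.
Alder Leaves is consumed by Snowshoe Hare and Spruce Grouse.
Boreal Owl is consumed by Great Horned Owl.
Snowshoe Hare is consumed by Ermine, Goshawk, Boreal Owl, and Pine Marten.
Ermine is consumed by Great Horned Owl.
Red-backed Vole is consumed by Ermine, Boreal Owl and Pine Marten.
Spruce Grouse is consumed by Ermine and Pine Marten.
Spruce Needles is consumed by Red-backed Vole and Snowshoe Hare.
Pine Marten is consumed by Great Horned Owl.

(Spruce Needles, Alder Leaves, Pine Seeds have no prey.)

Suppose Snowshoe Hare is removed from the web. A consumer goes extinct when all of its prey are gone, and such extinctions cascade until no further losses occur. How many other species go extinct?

1

Remove Snowshoe Hare.
Round 1: Goshawk (all prey gone) → extinct.
No further losses. Total secondary extinctions: 1.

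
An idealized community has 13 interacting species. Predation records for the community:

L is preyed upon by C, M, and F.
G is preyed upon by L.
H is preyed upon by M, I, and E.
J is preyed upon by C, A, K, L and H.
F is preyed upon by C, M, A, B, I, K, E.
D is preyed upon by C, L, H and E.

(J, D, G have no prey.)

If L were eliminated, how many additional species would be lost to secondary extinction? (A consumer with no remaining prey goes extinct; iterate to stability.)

Remove L.
Round 1: F (all prey gone) → extinct.
Round 2: B (all prey gone) → extinct.
No further losses. Total secondary extinctions: 2.

2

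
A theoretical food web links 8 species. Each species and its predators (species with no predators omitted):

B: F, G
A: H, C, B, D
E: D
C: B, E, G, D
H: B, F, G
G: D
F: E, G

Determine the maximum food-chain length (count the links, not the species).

One longest chain: A → H → B → F → E → D.
It has 6 species and 5 links.

5 links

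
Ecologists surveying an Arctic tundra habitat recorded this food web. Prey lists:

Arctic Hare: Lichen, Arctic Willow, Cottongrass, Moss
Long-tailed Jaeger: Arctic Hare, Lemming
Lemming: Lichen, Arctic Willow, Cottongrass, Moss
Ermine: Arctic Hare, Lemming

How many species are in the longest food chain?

3 species

One longest chain: Lichen → Arctic Hare → Ermine.
It has 3 species and 2 links.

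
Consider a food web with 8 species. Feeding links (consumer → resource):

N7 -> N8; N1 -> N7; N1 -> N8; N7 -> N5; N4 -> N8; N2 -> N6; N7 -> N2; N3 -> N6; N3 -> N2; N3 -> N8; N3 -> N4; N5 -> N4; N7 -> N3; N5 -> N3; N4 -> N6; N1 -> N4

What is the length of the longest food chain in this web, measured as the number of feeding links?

One longest chain: N6 → N2 → N3 → N5 → N7 → N1.
It has 6 species and 5 links.

5 links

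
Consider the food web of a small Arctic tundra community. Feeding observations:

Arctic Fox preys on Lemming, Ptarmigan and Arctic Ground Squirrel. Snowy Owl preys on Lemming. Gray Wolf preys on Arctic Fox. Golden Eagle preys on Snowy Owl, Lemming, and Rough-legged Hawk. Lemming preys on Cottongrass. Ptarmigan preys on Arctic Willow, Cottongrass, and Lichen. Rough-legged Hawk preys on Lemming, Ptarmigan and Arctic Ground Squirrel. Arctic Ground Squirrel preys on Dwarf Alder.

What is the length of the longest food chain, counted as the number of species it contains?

One longest chain: Cottongrass → Ptarmigan → Rough-legged Hawk → Golden Eagle.
It has 4 species and 3 links.

4 species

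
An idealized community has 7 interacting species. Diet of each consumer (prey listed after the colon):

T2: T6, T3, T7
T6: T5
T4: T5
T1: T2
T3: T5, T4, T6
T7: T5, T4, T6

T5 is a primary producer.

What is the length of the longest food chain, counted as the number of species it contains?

5 species

One longest chain: T5 → T4 → T3 → T2 → T1.
It has 5 species and 4 links.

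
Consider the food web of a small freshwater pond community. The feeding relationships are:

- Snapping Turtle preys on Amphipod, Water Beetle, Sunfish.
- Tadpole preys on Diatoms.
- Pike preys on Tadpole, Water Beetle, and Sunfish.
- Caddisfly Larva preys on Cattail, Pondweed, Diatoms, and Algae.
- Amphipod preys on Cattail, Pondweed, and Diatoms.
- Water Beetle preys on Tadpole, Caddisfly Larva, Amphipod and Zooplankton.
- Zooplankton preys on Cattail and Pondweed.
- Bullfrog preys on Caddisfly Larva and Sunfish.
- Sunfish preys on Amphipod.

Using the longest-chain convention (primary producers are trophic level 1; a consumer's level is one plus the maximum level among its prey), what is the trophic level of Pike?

Cattail is a producer → level 1.
Amphipod eats Cattail (level 1); other prey at levels: Pondweed 1, Diatoms 1 → level 2.
Sunfish eats Amphipod → level 3.
Pike eats Sunfish (level 3); other prey at levels: Tadpole 2, Water Beetle 3 → level 4.

Trophic level 4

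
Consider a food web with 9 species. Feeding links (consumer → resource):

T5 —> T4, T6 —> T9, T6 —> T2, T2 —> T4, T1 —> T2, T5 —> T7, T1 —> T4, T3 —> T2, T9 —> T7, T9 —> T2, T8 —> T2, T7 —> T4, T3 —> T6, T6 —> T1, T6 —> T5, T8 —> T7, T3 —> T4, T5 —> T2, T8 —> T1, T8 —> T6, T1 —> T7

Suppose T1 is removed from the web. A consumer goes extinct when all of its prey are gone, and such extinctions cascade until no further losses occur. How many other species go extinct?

Remove T1.
Every predator of it retains at least one other prey: T6 still has T2, T5, T9; T8 still has T2, T7, T6.
No consumer loses all prey, so no secondary extinctions occur.

0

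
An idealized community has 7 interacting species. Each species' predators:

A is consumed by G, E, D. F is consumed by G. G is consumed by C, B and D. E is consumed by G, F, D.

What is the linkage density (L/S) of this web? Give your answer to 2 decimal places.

There are L = 10 links among S = 7 species.
L/S = 10/7 = 1.4286 ≈ 1.43.

L/S = 1.43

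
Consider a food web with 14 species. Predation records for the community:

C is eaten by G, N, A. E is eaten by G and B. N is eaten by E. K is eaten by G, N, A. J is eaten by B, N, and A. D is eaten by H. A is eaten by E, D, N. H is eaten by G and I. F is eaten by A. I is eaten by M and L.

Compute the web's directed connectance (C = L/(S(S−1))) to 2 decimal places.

C = 0.12

The web has S = 14 species and L = 21 feeding links.
C = L / (S(S−1)) = 21 / 182 = 0.1154 ≈ 0.12.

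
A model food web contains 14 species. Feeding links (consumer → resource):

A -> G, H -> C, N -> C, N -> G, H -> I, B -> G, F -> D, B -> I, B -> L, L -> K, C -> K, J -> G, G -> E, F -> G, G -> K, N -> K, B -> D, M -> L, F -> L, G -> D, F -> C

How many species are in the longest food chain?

One longest chain: K → C → H.
It has 3 species and 2 links.

3 species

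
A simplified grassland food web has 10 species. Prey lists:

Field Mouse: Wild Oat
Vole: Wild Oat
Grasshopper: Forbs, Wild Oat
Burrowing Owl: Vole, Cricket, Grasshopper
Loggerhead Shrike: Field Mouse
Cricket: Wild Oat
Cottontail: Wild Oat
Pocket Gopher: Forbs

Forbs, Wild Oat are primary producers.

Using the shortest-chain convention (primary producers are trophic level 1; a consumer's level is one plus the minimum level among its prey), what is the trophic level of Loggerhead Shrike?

Trophic level 3

Wild Oat is a producer → level 1.
Field Mouse eats Wild Oat → level 2.
Loggerhead Shrike eats Field Mouse → level 3.
No prey of Loggerhead Shrike is below level 2, so 3 is the minimum.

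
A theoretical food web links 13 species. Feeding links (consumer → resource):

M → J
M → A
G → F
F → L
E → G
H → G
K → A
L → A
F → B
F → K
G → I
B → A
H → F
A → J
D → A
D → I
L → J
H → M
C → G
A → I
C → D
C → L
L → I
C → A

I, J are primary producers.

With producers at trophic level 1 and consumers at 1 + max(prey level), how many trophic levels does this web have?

6

Producers (level 1): I, J.
I → A → B → F → G → C gives C level 6.
No species has a prey at level 6, so no species reaches level 7.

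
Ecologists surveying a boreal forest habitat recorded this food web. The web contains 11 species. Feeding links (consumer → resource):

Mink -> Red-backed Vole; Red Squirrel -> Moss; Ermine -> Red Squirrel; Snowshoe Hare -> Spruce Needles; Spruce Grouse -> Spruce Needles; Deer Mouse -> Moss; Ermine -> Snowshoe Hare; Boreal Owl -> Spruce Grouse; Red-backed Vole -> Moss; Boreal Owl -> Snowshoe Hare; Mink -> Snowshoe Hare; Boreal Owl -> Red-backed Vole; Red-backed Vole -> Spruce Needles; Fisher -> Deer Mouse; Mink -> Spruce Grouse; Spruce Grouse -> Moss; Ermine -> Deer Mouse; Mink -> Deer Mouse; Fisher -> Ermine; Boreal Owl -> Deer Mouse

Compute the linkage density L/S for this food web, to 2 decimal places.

There are L = 20 links among S = 11 species.
L/S = 20/11 = 1.8182 ≈ 1.82.

L/S = 1.82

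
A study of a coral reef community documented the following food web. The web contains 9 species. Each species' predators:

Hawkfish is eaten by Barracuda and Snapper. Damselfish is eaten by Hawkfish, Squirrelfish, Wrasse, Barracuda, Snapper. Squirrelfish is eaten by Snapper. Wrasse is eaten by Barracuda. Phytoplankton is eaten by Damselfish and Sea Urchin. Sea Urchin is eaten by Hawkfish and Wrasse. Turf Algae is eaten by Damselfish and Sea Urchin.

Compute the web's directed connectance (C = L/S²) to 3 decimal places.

C = 0.185

The web has S = 9 species and L = 15 feeding links.
C = L / S² = 15 / 81 = 0.1852 ≈ 0.185.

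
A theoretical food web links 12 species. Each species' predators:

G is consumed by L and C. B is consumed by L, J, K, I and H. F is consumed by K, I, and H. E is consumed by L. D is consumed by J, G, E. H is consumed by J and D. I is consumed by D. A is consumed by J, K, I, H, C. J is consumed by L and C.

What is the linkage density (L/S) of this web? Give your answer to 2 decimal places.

There are L = 24 links among S = 12 species.
L/S = 24/12 = 2.0000 ≈ 2.00.

L/S = 2.00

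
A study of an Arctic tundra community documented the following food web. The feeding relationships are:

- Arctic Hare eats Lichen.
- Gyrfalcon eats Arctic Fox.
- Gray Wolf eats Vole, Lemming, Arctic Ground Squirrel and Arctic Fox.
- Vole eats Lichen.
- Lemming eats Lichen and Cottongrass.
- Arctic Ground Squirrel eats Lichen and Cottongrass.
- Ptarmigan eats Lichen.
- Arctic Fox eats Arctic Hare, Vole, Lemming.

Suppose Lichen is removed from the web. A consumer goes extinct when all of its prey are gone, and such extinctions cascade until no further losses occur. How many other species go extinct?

Remove Lichen.
Round 1: Vole (all prey gone), Ptarmigan (all prey gone), Arctic Hare (all prey gone) → extinct.
No further losses. Total secondary extinctions: 3.

3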